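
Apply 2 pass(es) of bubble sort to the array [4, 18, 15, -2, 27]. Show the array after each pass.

After pass 1: [4, 15, -2, 18, 27] (2 swaps)
After pass 2: [4, -2, 15, 18, 27] (1 swaps)
Total swaps: 3


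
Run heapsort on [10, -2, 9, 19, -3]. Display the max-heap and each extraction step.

Build heap: [19, 10, 9, -2, -3]
Extract 19: [10, -2, 9, -3, 19]
Extract 10: [9, -2, -3, 10, 19]
Extract 9: [-2, -3, 9, 10, 19]
Extract -2: [-3, -2, 9, 10, 19]


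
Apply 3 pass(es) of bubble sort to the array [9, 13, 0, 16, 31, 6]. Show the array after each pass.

After pass 1: [9, 0, 13, 16, 6, 31] (2 swaps)
After pass 2: [0, 9, 13, 6, 16, 31] (2 swaps)
After pass 3: [0, 9, 6, 13, 16, 31] (1 swaps)
Total swaps: 5


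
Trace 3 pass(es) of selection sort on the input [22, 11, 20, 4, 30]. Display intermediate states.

Pass 1: Select minimum 4 at index 3, swap -> [4, 11, 20, 22, 30]
Pass 2: Select minimum 11 at index 1, swap -> [4, 11, 20, 22, 30]
Pass 3: Select minimum 20 at index 2, swap -> [4, 11, 20, 22, 30]


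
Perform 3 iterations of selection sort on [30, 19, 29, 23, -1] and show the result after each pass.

Pass 1: Select minimum -1 at index 4, swap -> [-1, 19, 29, 23, 30]
Pass 2: Select minimum 19 at index 1, swap -> [-1, 19, 29, 23, 30]
Pass 3: Select minimum 23 at index 3, swap -> [-1, 19, 23, 29, 30]


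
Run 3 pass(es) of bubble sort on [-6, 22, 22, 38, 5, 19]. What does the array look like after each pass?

After pass 1: [-6, 22, 22, 5, 19, 38] (2 swaps)
After pass 2: [-6, 22, 5, 19, 22, 38] (2 swaps)
After pass 3: [-6, 5, 19, 22, 22, 38] (2 swaps)
Total swaps: 6


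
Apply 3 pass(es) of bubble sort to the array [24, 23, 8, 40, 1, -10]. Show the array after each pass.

After pass 1: [23, 8, 24, 1, -10, 40] (4 swaps)
After pass 2: [8, 23, 1, -10, 24, 40] (3 swaps)
After pass 3: [8, 1, -10, 23, 24, 40] (2 swaps)
Total swaps: 9


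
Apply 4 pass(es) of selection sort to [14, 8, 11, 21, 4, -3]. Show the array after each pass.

Pass 1: Select minimum -3 at index 5, swap -> [-3, 8, 11, 21, 4, 14]
Pass 2: Select minimum 4 at index 4, swap -> [-3, 4, 11, 21, 8, 14]
Pass 3: Select minimum 8 at index 4, swap -> [-3, 4, 8, 21, 11, 14]
Pass 4: Select minimum 11 at index 4, swap -> [-3, 4, 8, 11, 21, 14]


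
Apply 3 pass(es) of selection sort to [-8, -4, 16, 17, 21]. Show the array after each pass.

Pass 1: Select minimum -8 at index 0, swap -> [-8, -4, 16, 17, 21]
Pass 2: Select minimum -4 at index 1, swap -> [-8, -4, 16, 17, 21]
Pass 3: Select minimum 16 at index 2, swap -> [-8, -4, 16, 17, 21]


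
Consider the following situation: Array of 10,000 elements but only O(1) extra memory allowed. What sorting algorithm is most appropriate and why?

Best choice: Heapsort
Reason: Heapsort rearranges the array in place using O(1) auxiliary space and still guarantees O(n log n) time; quicksort partitions in place but needs Theta(log n) stack space for recursion (O(n) in the worst case), and mergesort requires O(n) auxiliary space


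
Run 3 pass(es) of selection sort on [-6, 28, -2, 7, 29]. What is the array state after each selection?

Pass 1: Select minimum -6 at index 0, swap -> [-6, 28, -2, 7, 29]
Pass 2: Select minimum -2 at index 2, swap -> [-6, -2, 28, 7, 29]
Pass 3: Select minimum 7 at index 3, swap -> [-6, -2, 7, 28, 29]


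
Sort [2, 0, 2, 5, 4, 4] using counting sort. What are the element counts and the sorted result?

Count array: [1, 0, 2, 0, 2, 1]
(count[i] = number of elements equal to i)
Cumulative count: [1, 1, 3, 3, 5, 6]
Sorted: [0, 2, 2, 4, 4, 5]


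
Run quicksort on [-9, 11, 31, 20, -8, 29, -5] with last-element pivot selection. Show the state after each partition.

Partition 1: pivot=-5 at index 2 -> [-9, -8, -5, 20, 11, 29, 31]
Partition 2: pivot=-8 at index 1 -> [-9, -8, -5, 20, 11, 29, 31]
Partition 3: pivot=31 at index 6 -> [-9, -8, -5, 20, 11, 29, 31]
Partition 4: pivot=29 at index 5 -> [-9, -8, -5, 20, 11, 29, 31]
Partition 5: pivot=11 at index 3 -> [-9, -8, -5, 11, 20, 29, 31]


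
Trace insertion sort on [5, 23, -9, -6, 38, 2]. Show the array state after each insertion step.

First element 5 is already 'sorted'
Insert 23: shifted 0 elements -> [5, 23, -9, -6, 38, 2]
Insert -9: shifted 2 elements -> [-9, 5, 23, -6, 38, 2]
Insert -6: shifted 2 elements -> [-9, -6, 5, 23, 38, 2]
Insert 38: shifted 0 elements -> [-9, -6, 5, 23, 38, 2]
Insert 2: shifted 3 elements -> [-9, -6, 2, 5, 23, 38]


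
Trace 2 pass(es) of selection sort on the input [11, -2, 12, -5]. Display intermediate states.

Pass 1: Select minimum -5 at index 3, swap -> [-5, -2, 12, 11]
Pass 2: Select minimum -2 at index 1, swap -> [-5, -2, 12, 11]


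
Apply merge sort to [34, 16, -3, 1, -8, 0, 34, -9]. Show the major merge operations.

Divide and conquer:
  Merge [34] + [16] -> [16, 34]
  Merge [-3] + [1] -> [-3, 1]
  Merge [16, 34] + [-3, 1] -> [-3, 1, 16, 34]
  Merge [-8] + [0] -> [-8, 0]
  Merge [34] + [-9] -> [-9, 34]
  Merge [-8, 0] + [-9, 34] -> [-9, -8, 0, 34]
  Merge [-3, 1, 16, 34] + [-9, -8, 0, 34] -> [-9, -8, -3, 0, 1, 16, 34, 34]


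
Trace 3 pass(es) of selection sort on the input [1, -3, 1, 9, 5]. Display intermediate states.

Pass 1: Select minimum -3 at index 1, swap -> [-3, 1, 1, 9, 5]
Pass 2: Select minimum 1 at index 1, swap -> [-3, 1, 1, 9, 5]
Pass 3: Select minimum 1 at index 2, swap -> [-3, 1, 1, 9, 5]


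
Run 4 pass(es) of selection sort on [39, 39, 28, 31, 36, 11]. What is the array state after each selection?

Pass 1: Select minimum 11 at index 5, swap -> [11, 39, 28, 31, 36, 39]
Pass 2: Select minimum 28 at index 2, swap -> [11, 28, 39, 31, 36, 39]
Pass 3: Select minimum 31 at index 3, swap -> [11, 28, 31, 39, 36, 39]
Pass 4: Select minimum 36 at index 4, swap -> [11, 28, 31, 36, 39, 39]


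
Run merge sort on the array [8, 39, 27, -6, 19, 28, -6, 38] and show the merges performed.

Divide and conquer:
  Merge [8] + [39] -> [8, 39]
  Merge [27] + [-6] -> [-6, 27]
  Merge [8, 39] + [-6, 27] -> [-6, 8, 27, 39]
  Merge [19] + [28] -> [19, 28]
  Merge [-6] + [38] -> [-6, 38]
  Merge [19, 28] + [-6, 38] -> [-6, 19, 28, 38]
  Merge [-6, 8, 27, 39] + [-6, 19, 28, 38] -> [-6, -6, 8, 19, 27, 28, 38, 39]


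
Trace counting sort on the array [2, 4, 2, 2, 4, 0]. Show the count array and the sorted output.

Count array: [1, 0, 3, 0, 2]
(count[i] = number of elements equal to i)
Cumulative count: [1, 1, 4, 4, 6]
Sorted: [0, 2, 2, 2, 4, 4]


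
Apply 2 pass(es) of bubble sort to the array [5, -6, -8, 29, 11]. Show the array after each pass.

After pass 1: [-6, -8, 5, 11, 29] (3 swaps)
After pass 2: [-8, -6, 5, 11, 29] (1 swaps)
Total swaps: 4


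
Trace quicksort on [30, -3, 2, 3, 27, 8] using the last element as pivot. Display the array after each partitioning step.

Partition 1: pivot=8 at index 3 -> [-3, 2, 3, 8, 27, 30]
Partition 2: pivot=3 at index 2 -> [-3, 2, 3, 8, 27, 30]
Partition 3: pivot=2 at index 1 -> [-3, 2, 3, 8, 27, 30]
Partition 4: pivot=30 at index 5 -> [-3, 2, 3, 8, 27, 30]


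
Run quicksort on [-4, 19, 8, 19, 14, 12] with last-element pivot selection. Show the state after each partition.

Partition 1: pivot=12 at index 2 -> [-4, 8, 12, 19, 14, 19]
Partition 2: pivot=8 at index 1 -> [-4, 8, 12, 19, 14, 19]
Partition 3: pivot=19 at index 5 -> [-4, 8, 12, 19, 14, 19]
Partition 4: pivot=14 at index 3 -> [-4, 8, 12, 14, 19, 19]


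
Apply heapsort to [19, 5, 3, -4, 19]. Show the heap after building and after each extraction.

Build heap: [19, 19, 3, -4, 5]
Extract 19: [19, 5, 3, -4, 19]
Extract 19: [5, -4, 3, 19, 19]
Extract 5: [3, -4, 5, 19, 19]
Extract 3: [-4, 3, 5, 19, 19]


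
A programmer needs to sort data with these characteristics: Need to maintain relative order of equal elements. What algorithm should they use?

Best choice: Merge sort or Insertion sort
Reason: Both are stable; quicksort and heapsort are not stable


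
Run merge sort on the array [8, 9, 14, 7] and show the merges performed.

Divide and conquer:
  Merge [8] + [9] -> [8, 9]
  Merge [14] + [7] -> [7, 14]
  Merge [8, 9] + [7, 14] -> [7, 8, 9, 14]


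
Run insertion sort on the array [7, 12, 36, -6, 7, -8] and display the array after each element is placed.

First element 7 is already 'sorted'
Insert 12: shifted 0 elements -> [7, 12, 36, -6, 7, -8]
Insert 36: shifted 0 elements -> [7, 12, 36, -6, 7, -8]
Insert -6: shifted 3 elements -> [-6, 7, 12, 36, 7, -8]
Insert 7: shifted 2 elements -> [-6, 7, 7, 12, 36, -8]
Insert -8: shifted 5 elements -> [-8, -6, 7, 7, 12, 36]


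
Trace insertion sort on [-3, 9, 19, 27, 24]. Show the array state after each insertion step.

First element -3 is already 'sorted'
Insert 9: shifted 0 elements -> [-3, 9, 19, 27, 24]
Insert 19: shifted 0 elements -> [-3, 9, 19, 27, 24]
Insert 27: shifted 0 elements -> [-3, 9, 19, 27, 24]
Insert 24: shifted 1 elements -> [-3, 9, 19, 24, 27]


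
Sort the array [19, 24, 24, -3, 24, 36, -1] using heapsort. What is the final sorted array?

Build heap: [36, 24, 24, -3, 24, 19, -1]
Extract 36: [24, 24, 24, -3, -1, 19, 36]
Extract 24: [24, 19, 24, -3, -1, 24, 36]
Extract 24: [24, 19, -1, -3, 24, 24, 36]
Extract 24: [19, -3, -1, 24, 24, 24, 36]
Extract 19: [-1, -3, 19, 24, 24, 24, 36]
Extract -1: [-3, -1, 19, 24, 24, 24, 36]


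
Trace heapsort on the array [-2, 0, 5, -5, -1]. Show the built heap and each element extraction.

Build heap: [5, 0, -2, -5, -1]
Extract 5: [0, -1, -2, -5, 5]
Extract 0: [-1, -5, -2, 0, 5]
Extract -1: [-2, -5, -1, 0, 5]
Extract -2: [-5, -2, -1, 0, 5]


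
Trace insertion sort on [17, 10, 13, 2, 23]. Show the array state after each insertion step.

First element 17 is already 'sorted'
Insert 10: shifted 1 elements -> [10, 17, 13, 2, 23]
Insert 13: shifted 1 elements -> [10, 13, 17, 2, 23]
Insert 2: shifted 3 elements -> [2, 10, 13, 17, 23]
Insert 23: shifted 0 elements -> [2, 10, 13, 17, 23]


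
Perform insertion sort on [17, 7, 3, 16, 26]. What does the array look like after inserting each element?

First element 17 is already 'sorted'
Insert 7: shifted 1 elements -> [7, 17, 3, 16, 26]
Insert 3: shifted 2 elements -> [3, 7, 17, 16, 26]
Insert 16: shifted 1 elements -> [3, 7, 16, 17, 26]
Insert 26: shifted 0 elements -> [3, 7, 16, 17, 26]


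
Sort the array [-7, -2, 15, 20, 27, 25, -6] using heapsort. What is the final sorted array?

Build heap: [27, 20, 25, -7, -2, 15, -6]
Extract 27: [25, 20, 15, -7, -2, -6, 27]
Extract 25: [20, -2, 15, -7, -6, 25, 27]
Extract 20: [15, -2, -6, -7, 20, 25, 27]
Extract 15: [-2, -7, -6, 15, 20, 25, 27]
Extract -2: [-6, -7, -2, 15, 20, 25, 27]
Extract -6: [-7, -6, -2, 15, 20, 25, 27]


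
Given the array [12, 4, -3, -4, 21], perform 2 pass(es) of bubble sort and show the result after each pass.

After pass 1: [4, -3, -4, 12, 21] (3 swaps)
After pass 2: [-3, -4, 4, 12, 21] (2 swaps)
Total swaps: 5


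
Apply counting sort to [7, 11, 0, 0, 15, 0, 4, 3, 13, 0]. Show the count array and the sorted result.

Count array: [4, 0, 0, 1, 1, 0, 0, 1, 0, 0, 0, 1, 0, 1, 0, 1]
(count[i] = number of elements equal to i)
Cumulative count: [4, 4, 4, 5, 6, 6, 6, 7, 7, 7, 7, 8, 8, 9, 9, 10]
Sorted: [0, 0, 0, 0, 3, 4, 7, 11, 13, 15]


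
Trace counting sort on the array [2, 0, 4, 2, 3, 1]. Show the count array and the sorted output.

Count array: [1, 1, 2, 1, 1]
(count[i] = number of elements equal to i)
Cumulative count: [1, 2, 4, 5, 6]
Sorted: [0, 1, 2, 2, 3, 4]


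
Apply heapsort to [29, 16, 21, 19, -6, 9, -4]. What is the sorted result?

Build heap: [29, 19, 21, 16, -6, 9, -4]
Extract 29: [21, 19, 9, 16, -6, -4, 29]
Extract 21: [19, 16, 9, -4, -6, 21, 29]
Extract 19: [16, -4, 9, -6, 19, 21, 29]
Extract 16: [9, -4, -6, 16, 19, 21, 29]
Extract 9: [-4, -6, 9, 16, 19, 21, 29]
Extract -4: [-6, -4, 9, 16, 19, 21, 29]


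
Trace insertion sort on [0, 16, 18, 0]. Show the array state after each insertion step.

First element 0 is already 'sorted'
Insert 16: shifted 0 elements -> [0, 16, 18, 0]
Insert 18: shifted 0 elements -> [0, 16, 18, 0]
Insert 0: shifted 2 elements -> [0, 0, 16, 18]


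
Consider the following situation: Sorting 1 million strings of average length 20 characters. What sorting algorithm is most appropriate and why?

Best choice: MSD radix sort or Mergesort
Reason: MSD radix sort is a non-comparison sort that buckets the strings by successive character positions, running in time proportional to the total number of characters examined rather than O(n log n) string comparisons; mergesort is a stable O(n log n)-comparison alternative that works for arbitrary variable-length keys


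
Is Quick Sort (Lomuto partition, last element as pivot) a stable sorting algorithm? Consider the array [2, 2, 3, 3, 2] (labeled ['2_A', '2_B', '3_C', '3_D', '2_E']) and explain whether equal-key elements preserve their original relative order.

Trace Quick Sort on the labeled array (the key is the number; the letter only tracks identity):
  Partition indices 0..4 around pivot 2_E -> [2_A, 2_B, 2_E, 3_D, 3_C]
  Partition indices 0..1 around pivot 2_B -> [2_A, 2_B, 2_E, 3_D, 3_C]
  Partition indices 3..4 around pivot 3_C -> [2_A, 2_B, 2_E, 3_D, 3_C]
Final order: [2_A, 2_B, 2_E, 3_D, 3_C]
Equal keys:
  value 2: originally 2_A, 2_B, 2_E; after sorting 2_A, 2_B, 2_E -> order preserved
  value 3: originally 3_C, 3_D; after sorting 3_D, 3_C -> order changed
Equal keys were reordered, so Quick Sort is not stable: partition swaps elements across long distances and can reorder equal keys. (One such input is enough; an unstable sort may happen to preserve order on other inputs, but it gives no guarantee.)
Answer: Not stable


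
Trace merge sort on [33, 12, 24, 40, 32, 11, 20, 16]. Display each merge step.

Divide and conquer:
  Merge [33] + [12] -> [12, 33]
  Merge [24] + [40] -> [24, 40]
  Merge [12, 33] + [24, 40] -> [12, 24, 33, 40]
  Merge [32] + [11] -> [11, 32]
  Merge [20] + [16] -> [16, 20]
  Merge [11, 32] + [16, 20] -> [11, 16, 20, 32]
  Merge [12, 24, 33, 40] + [11, 16, 20, 32] -> [11, 12, 16, 20, 24, 32, 33, 40]


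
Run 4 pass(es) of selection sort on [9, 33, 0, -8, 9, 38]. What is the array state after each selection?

Pass 1: Select minimum -8 at index 3, swap -> [-8, 33, 0, 9, 9, 38]
Pass 2: Select minimum 0 at index 2, swap -> [-8, 0, 33, 9, 9, 38]
Pass 3: Select minimum 9 at index 3, swap -> [-8, 0, 9, 33, 9, 38]
Pass 4: Select minimum 9 at index 4, swap -> [-8, 0, 9, 9, 33, 38]


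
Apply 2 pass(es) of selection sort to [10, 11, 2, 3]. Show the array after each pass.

Pass 1: Select minimum 2 at index 2, swap -> [2, 11, 10, 3]
Pass 2: Select minimum 3 at index 3, swap -> [2, 3, 10, 11]


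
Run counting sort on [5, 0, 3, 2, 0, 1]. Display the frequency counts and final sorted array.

Count array: [2, 1, 1, 1, 0, 1]
(count[i] = number of elements equal to i)
Cumulative count: [2, 3, 4, 5, 5, 6]
Sorted: [0, 0, 1, 2, 3, 5]


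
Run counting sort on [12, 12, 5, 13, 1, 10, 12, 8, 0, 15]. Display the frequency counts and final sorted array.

Count array: [1, 1, 0, 0, 0, 1, 0, 0, 1, 0, 1, 0, 3, 1, 0, 1]
(count[i] = number of elements equal to i)
Cumulative count: [1, 2, 2, 2, 2, 3, 3, 3, 4, 4, 5, 5, 8, 9, 9, 10]
Sorted: [0, 1, 5, 8, 10, 12, 12, 12, 13, 15]


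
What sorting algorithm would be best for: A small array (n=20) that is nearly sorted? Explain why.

Best choice: Insertion sort
Reason: Insertion sort is O(n) for nearly sorted arrays and has low overhead


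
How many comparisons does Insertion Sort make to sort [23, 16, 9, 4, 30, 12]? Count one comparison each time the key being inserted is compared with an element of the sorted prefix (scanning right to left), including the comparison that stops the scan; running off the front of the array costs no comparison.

Insert 16: 23 > 16 (shift), reached front = 1 comparison(s) -> [16, 23, 9, 4, 30, 12]
Insert 9: 23 > 9 (shift), 16 > 9 (shift), reached front = 2 comparison(s) -> [9, 16, 23, 4, 30, 12]
Insert 4: 23 > 4 (shift), 16 > 4 (shift), 9 > 4 (shift), reached front = 3 comparison(s) -> [4, 9, 16, 23, 30, 12]
Insert 30: 23 <= 30 (stop) = 1 comparison(s) -> [4, 9, 16, 23, 30, 12]
Insert 12: 30 > 12 (shift), 23 > 12 (shift), 16 > 12 (shift), 9 <= 12 (stop) = 4 comparison(s) -> [4, 9, 12, 16, 23, 30]
Total comparisons: 1 + 2 + 3 + 1 + 4 = 11


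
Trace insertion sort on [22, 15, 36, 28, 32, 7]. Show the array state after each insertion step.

First element 22 is already 'sorted'
Insert 15: shifted 1 elements -> [15, 22, 36, 28, 32, 7]
Insert 36: shifted 0 elements -> [15, 22, 36, 28, 32, 7]
Insert 28: shifted 1 elements -> [15, 22, 28, 36, 32, 7]
Insert 32: shifted 1 elements -> [15, 22, 28, 32, 36, 7]
Insert 7: shifted 5 elements -> [7, 15, 22, 28, 32, 36]


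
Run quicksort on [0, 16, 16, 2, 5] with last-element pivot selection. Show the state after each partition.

Partition 1: pivot=5 at index 2 -> [0, 2, 5, 16, 16]
Partition 2: pivot=2 at index 1 -> [0, 2, 5, 16, 16]
Partition 3: pivot=16 at index 4 -> [0, 2, 5, 16, 16]


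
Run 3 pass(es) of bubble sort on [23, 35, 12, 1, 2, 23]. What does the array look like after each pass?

After pass 1: [23, 12, 1, 2, 23, 35] (4 swaps)
After pass 2: [12, 1, 2, 23, 23, 35] (3 swaps)
After pass 3: [1, 2, 12, 23, 23, 35] (2 swaps)
Total swaps: 9


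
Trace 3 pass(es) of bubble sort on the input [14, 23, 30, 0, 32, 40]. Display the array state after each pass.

After pass 1: [14, 23, 0, 30, 32, 40] (1 swaps)
After pass 2: [14, 0, 23, 30, 32, 40] (1 swaps)
After pass 3: [0, 14, 23, 30, 32, 40] (1 swaps)
Total swaps: 3


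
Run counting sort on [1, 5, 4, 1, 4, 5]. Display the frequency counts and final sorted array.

Count array: [0, 2, 0, 0, 2, 2]
(count[i] = number of elements equal to i)
Cumulative count: [0, 2, 2, 2, 4, 6]
Sorted: [1, 1, 4, 4, 5, 5]


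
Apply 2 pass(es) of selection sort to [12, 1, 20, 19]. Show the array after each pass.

Pass 1: Select minimum 1 at index 1, swap -> [1, 12, 20, 19]
Pass 2: Select minimum 12 at index 1, swap -> [1, 12, 20, 19]


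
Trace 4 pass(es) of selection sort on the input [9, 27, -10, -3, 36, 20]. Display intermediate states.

Pass 1: Select minimum -10 at index 2, swap -> [-10, 27, 9, -3, 36, 20]
Pass 2: Select minimum -3 at index 3, swap -> [-10, -3, 9, 27, 36, 20]
Pass 3: Select minimum 9 at index 2, swap -> [-10, -3, 9, 27, 36, 20]
Pass 4: Select minimum 20 at index 5, swap -> [-10, -3, 9, 20, 36, 27]


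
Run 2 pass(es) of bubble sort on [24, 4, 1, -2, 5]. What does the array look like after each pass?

After pass 1: [4, 1, -2, 5, 24] (4 swaps)
After pass 2: [1, -2, 4, 5, 24] (2 swaps)
Total swaps: 6


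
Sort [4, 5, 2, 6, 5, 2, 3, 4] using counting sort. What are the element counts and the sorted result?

Count array: [0, 0, 2, 1, 2, 2, 1]
(count[i] = number of elements equal to i)
Cumulative count: [0, 0, 2, 3, 5, 7, 8]
Sorted: [2, 2, 3, 4, 4, 5, 5, 6]


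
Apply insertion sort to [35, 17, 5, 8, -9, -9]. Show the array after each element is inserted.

First element 35 is already 'sorted'
Insert 17: shifted 1 elements -> [17, 35, 5, 8, -9, -9]
Insert 5: shifted 2 elements -> [5, 17, 35, 8, -9, -9]
Insert 8: shifted 2 elements -> [5, 8, 17, 35, -9, -9]
Insert -9: shifted 4 elements -> [-9, 5, 8, 17, 35, -9]
Insert -9: shifted 4 elements -> [-9, -9, 5, 8, 17, 35]


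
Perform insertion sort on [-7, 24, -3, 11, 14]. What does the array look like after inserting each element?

First element -7 is already 'sorted'
Insert 24: shifted 0 elements -> [-7, 24, -3, 11, 14]
Insert -3: shifted 1 elements -> [-7, -3, 24, 11, 14]
Insert 11: shifted 1 elements -> [-7, -3, 11, 24, 14]
Insert 14: shifted 1 elements -> [-7, -3, 11, 14, 24]


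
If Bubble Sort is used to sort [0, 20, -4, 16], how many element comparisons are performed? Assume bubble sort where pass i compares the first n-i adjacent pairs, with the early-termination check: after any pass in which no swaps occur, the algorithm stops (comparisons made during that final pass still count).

Pass 1: compare adjacent pairs (0,1)..(2,3) = 3 comparison(s), 2 swap(s) -> [0, -4, 16, 20]
Pass 2: compare adjacent pairs (0,1)..(1,2) = 2 comparison(s), 1 swap(s) -> [-4, 0, 16, 20]
Pass 3: compare adjacent pairs (0,1)..(0,1) = 1 comparison(s), 0 swap(s) -> [-4, 0, 16, 20]
No swaps in this pass, so bubble sort stops here.
Total comparisons: 3 + 2 + 1 = 6


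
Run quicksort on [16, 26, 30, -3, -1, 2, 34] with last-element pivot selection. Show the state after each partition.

Partition 1: pivot=34 at index 6 -> [16, 26, 30, -3, -1, 2, 34]
Partition 2: pivot=2 at index 2 -> [-3, -1, 2, 16, 26, 30, 34]
Partition 3: pivot=-1 at index 1 -> [-3, -1, 2, 16, 26, 30, 34]
Partition 4: pivot=30 at index 5 -> [-3, -1, 2, 16, 26, 30, 34]
Partition 5: pivot=26 at index 4 -> [-3, -1, 2, 16, 26, 30, 34]


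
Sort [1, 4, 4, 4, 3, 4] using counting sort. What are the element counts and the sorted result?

Count array: [0, 1, 0, 1, 4]
(count[i] = number of elements equal to i)
Cumulative count: [0, 1, 1, 2, 6]
Sorted: [1, 3, 4, 4, 4, 4]


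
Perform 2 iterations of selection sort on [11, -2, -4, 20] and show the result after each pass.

Pass 1: Select minimum -4 at index 2, swap -> [-4, -2, 11, 20]
Pass 2: Select minimum -2 at index 1, swap -> [-4, -2, 11, 20]


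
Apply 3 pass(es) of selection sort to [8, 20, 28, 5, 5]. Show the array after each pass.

Pass 1: Select minimum 5 at index 3, swap -> [5, 20, 28, 8, 5]
Pass 2: Select minimum 5 at index 4, swap -> [5, 5, 28, 8, 20]
Pass 3: Select minimum 8 at index 3, swap -> [5, 5, 8, 28, 20]


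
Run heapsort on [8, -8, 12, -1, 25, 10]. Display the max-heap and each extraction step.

Build heap: [25, 8, 12, -1, -8, 10]
Extract 25: [12, 8, 10, -1, -8, 25]
Extract 12: [10, 8, -8, -1, 12, 25]
Extract 10: [8, -1, -8, 10, 12, 25]
Extract 8: [-1, -8, 8, 10, 12, 25]
Extract -1: [-8, -1, 8, 10, 12, 25]


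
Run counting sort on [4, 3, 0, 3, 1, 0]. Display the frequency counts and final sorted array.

Count array: [2, 1, 0, 2, 1]
(count[i] = number of elements equal to i)
Cumulative count: [2, 3, 3, 5, 6]
Sorted: [0, 0, 1, 3, 3, 4]


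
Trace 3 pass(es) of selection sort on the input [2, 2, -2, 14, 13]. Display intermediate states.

Pass 1: Select minimum -2 at index 2, swap -> [-2, 2, 2, 14, 13]
Pass 2: Select minimum 2 at index 1, swap -> [-2, 2, 2, 14, 13]
Pass 3: Select minimum 2 at index 2, swap -> [-2, 2, 2, 14, 13]


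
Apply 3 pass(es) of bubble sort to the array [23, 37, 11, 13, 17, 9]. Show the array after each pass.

After pass 1: [23, 11, 13, 17, 9, 37] (4 swaps)
After pass 2: [11, 13, 17, 9, 23, 37] (4 swaps)
After pass 3: [11, 13, 9, 17, 23, 37] (1 swaps)
Total swaps: 9


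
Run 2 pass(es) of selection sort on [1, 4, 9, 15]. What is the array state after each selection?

Pass 1: Select minimum 1 at index 0, swap -> [1, 4, 9, 15]
Pass 2: Select minimum 4 at index 1, swap -> [1, 4, 9, 15]


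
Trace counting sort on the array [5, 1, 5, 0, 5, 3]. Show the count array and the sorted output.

Count array: [1, 1, 0, 1, 0, 3]
(count[i] = number of elements equal to i)
Cumulative count: [1, 2, 2, 3, 3, 6]
Sorted: [0, 1, 3, 5, 5, 5]


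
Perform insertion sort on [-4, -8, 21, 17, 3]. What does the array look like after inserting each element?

First element -4 is already 'sorted'
Insert -8: shifted 1 elements -> [-8, -4, 21, 17, 3]
Insert 21: shifted 0 elements -> [-8, -4, 21, 17, 3]
Insert 17: shifted 1 elements -> [-8, -4, 17, 21, 3]
Insert 3: shifted 2 elements -> [-8, -4, 3, 17, 21]


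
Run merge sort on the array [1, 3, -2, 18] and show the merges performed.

Divide and conquer:
  Merge [1] + [3] -> [1, 3]
  Merge [-2] + [18] -> [-2, 18]
  Merge [1, 3] + [-2, 18] -> [-2, 1, 3, 18]


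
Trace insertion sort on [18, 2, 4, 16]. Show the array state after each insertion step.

First element 18 is already 'sorted'
Insert 2: shifted 1 elements -> [2, 18, 4, 16]
Insert 4: shifted 1 elements -> [2, 4, 18, 16]
Insert 16: shifted 1 elements -> [2, 4, 16, 18]


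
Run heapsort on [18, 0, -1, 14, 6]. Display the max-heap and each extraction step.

Build heap: [18, 14, -1, 0, 6]
Extract 18: [14, 6, -1, 0, 18]
Extract 14: [6, 0, -1, 14, 18]
Extract 6: [0, -1, 6, 14, 18]
Extract 0: [-1, 0, 6, 14, 18]


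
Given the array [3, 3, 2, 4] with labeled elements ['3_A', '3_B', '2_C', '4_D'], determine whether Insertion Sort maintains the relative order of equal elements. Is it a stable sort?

Trace Insertion Sort on the labeled array (the key is the number; the letter only tracks identity):
  Insert 3_B at index 1: [3_A, 3_B, 2_C, 4_D]
  Insert 2_C at index 0: [2_C, 3_A, 3_B, 4_D]
  Insert 4_D at index 3: [2_C, 3_A, 3_B, 4_D]
Final order: [2_C, 3_A, 3_B, 4_D]
Equal keys:
  value 3: originally 3_A, 3_B; after sorting 3_A, 3_B -> order preserved
All equal keys kept their original relative order. Insertion Sort is stable: elements are shifted only while they are strictly greater than the key, so a key is inserted after any equal elements already placed.
Answer: Stable


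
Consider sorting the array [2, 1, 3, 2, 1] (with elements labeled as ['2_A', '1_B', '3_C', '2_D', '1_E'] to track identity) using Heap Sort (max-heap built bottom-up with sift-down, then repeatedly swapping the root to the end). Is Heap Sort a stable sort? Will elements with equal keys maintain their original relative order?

Trace Heap Sort on the labeled array (the key is the number; the letter only tracks identity):
  Build max-heap: [3_C, 2_D, 2_A, 1_B, 1_E]
  Swap root 3_C to index 4, re-heapify first 4 -> [2_D, 1_E, 2_A, 1_B, 3_C]
  Swap root 2_D to index 3, re-heapify first 3 -> [2_A, 1_E, 1_B, 2_D, 3_C]
  Swap root 2_A to index 2, re-heapify first 2 -> [1_B, 1_E, 2_A, 2_D, 3_C]
  Swap root 1_B to index 1, re-heapify first 1 -> [1_E, 1_B, 2_A, 2_D, 3_C]
Final order: [1_E, 1_B, 2_A, 2_D, 3_C]
Equal keys:
  value 1: originally 1_B, 1_E; after sorting 1_E, 1_B -> order changed
  value 2: originally 2_A, 2_D; after sorting 2_A, 2_D -> order preserved
Equal keys were reordered, so Heap Sort is not stable: heap construction and root-to-end swaps move elements without regard to the original order of equal keys. (One such input is enough; an unstable sort may happen to preserve order on other inputs, but it gives no guarantee.)
Answer: Not stable


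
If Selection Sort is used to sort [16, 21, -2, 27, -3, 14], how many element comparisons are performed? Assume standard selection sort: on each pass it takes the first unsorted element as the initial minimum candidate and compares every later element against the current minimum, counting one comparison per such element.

Pass 1: scan indices 1..5 for the minimum = 5 comparison(s); min is -3, place at index 0 -> [-3, 21, -2, 27, 16, 14]
Pass 2: scan indices 2..5 for the minimum = 4 comparison(s); min is -2, place at index 1 -> [-3, -2, 21, 27, 16, 14]
Pass 3: scan indices 3..5 for the minimum = 3 comparison(s); min is 14, place at index 2 -> [-3, -2, 14, 27, 16, 21]
Pass 4: scan indices 4..5 for the minimum = 2 comparison(s); min is 16, place at index 3 -> [-3, -2, 14, 16, 27, 21]
Pass 5: scan indices 5..5 for the minimum = 1 comparison(s); min is 21, place at index 4 -> [-3, -2, 14, 16, 21, 27]
Selection sort always scans the whole unsorted suffix, so the count is (n-1) + (n-2) + ... + 1 = n(n-1)/2 = 6*5/2 = 15 regardless of the input order.
Total comparisons: 5 + 4 + 3 + 2 + 1 = 15


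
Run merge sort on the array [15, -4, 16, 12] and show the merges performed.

Divide and conquer:
  Merge [15] + [-4] -> [-4, 15]
  Merge [16] + [12] -> [12, 16]
  Merge [-4, 15] + [12, 16] -> [-4, 12, 15, 16]


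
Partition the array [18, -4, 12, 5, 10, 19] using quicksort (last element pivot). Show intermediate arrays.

Partition 1: pivot=19 at index 5 -> [18, -4, 12, 5, 10, 19]
Partition 2: pivot=10 at index 2 -> [-4, 5, 10, 18, 12, 19]
Partition 3: pivot=5 at index 1 -> [-4, 5, 10, 18, 12, 19]
Partition 4: pivot=12 at index 3 -> [-4, 5, 10, 12, 18, 19]


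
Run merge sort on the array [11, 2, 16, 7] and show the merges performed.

Divide and conquer:
  Merge [11] + [2] -> [2, 11]
  Merge [16] + [7] -> [7, 16]
  Merge [2, 11] + [7, 16] -> [2, 7, 11, 16]


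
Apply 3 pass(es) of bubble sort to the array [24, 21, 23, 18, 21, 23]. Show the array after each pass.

After pass 1: [21, 23, 18, 21, 23, 24] (5 swaps)
After pass 2: [21, 18, 21, 23, 23, 24] (2 swaps)
After pass 3: [18, 21, 21, 23, 23, 24] (1 swaps)
Total swaps: 8


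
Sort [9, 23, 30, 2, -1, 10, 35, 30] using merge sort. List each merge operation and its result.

Divide and conquer:
  Merge [9] + [23] -> [9, 23]
  Merge [30] + [2] -> [2, 30]
  Merge [9, 23] + [2, 30] -> [2, 9, 23, 30]
  Merge [-1] + [10] -> [-1, 10]
  Merge [35] + [30] -> [30, 35]
  Merge [-1, 10] + [30, 35] -> [-1, 10, 30, 35]
  Merge [2, 9, 23, 30] + [-1, 10, 30, 35] -> [-1, 2, 9, 10, 23, 30, 30, 35]


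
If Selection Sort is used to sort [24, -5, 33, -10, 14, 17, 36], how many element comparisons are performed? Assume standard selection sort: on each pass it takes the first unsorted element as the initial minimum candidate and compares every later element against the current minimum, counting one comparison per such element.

Pass 1: scan indices 1..6 for the minimum = 6 comparison(s); min is -10, place at index 0 -> [-10, -5, 33, 24, 14, 17, 36]
Pass 2: scan indices 2..6 for the minimum = 5 comparison(s); min is -5, place at index 1 -> [-10, -5, 33, 24, 14, 17, 36]
Pass 3: scan indices 3..6 for the minimum = 4 comparison(s); min is 14, place at index 2 -> [-10, -5, 14, 24, 33, 17, 36]
Pass 4: scan indices 4..6 for the minimum = 3 comparison(s); min is 17, place at index 3 -> [-10, -5, 14, 17, 33, 24, 36]
Pass 5: scan indices 5..6 for the minimum = 2 comparison(s); min is 24, place at index 4 -> [-10, -5, 14, 17, 24, 33, 36]
Pass 6: scan indices 6..6 for the minimum = 1 comparison(s); min is 33, place at index 5 -> [-10, -5, 14, 17, 24, 33, 36]
Selection sort always scans the whole unsorted suffix, so the count is (n-1) + (n-2) + ... + 1 = n(n-1)/2 = 7*6/2 = 21 regardless of the input order.
Total comparisons: 6 + 5 + 4 + 3 + 2 + 1 = 21


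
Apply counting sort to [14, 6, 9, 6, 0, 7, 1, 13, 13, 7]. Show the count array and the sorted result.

Count array: [1, 1, 0, 0, 0, 0, 2, 2, 0, 1, 0, 0, 0, 2, 1]
(count[i] = number of elements equal to i)
Cumulative count: [1, 2, 2, 2, 2, 2, 4, 6, 6, 7, 7, 7, 7, 9, 10]
Sorted: [0, 1, 6, 6, 7, 7, 9, 13, 13, 14]


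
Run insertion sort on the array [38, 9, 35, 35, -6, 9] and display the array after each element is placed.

First element 38 is already 'sorted'
Insert 9: shifted 1 elements -> [9, 38, 35, 35, -6, 9]
Insert 35: shifted 1 elements -> [9, 35, 38, 35, -6, 9]
Insert 35: shifted 1 elements -> [9, 35, 35, 38, -6, 9]
Insert -6: shifted 4 elements -> [-6, 9, 35, 35, 38, 9]
Insert 9: shifted 3 elements -> [-6, 9, 9, 35, 35, 38]


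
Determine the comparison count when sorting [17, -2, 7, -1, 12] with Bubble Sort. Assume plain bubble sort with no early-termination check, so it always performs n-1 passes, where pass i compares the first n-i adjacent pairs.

Pass 1: compare adjacent pairs (0,1)..(3,4) = 4 comparison(s), 4 swap(s) -> [-2, 7, -1, 12, 17]
Pass 2: compare adjacent pairs (0,1)..(2,3) = 3 comparison(s), 1 swap(s) -> [-2, -1, 7, 12, 17]
Pass 3: compare adjacent pairs (0,1)..(1,2) = 2 comparison(s), 0 swap(s) -> [-2, -1, 7, 12, 17]
Pass 4: compare adjacent pairs (0,1)..(0,1) = 1 comparison(s), 0 swap(s) -> [-2, -1, 7, 12, 17]
Total comparisons: 4 + 3 + 2 + 1 = 10


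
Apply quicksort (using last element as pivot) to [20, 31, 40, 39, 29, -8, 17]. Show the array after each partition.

Partition 1: pivot=17 at index 1 -> [-8, 17, 40, 39, 29, 20, 31]
Partition 2: pivot=31 at index 4 -> [-8, 17, 29, 20, 31, 39, 40]
Partition 3: pivot=20 at index 2 -> [-8, 17, 20, 29, 31, 39, 40]
Partition 4: pivot=40 at index 6 -> [-8, 17, 20, 29, 31, 39, 40]


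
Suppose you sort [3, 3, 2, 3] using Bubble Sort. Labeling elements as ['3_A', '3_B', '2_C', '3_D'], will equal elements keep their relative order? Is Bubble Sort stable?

Trace Bubble Sort on the labeled array (the key is the number; the letter only tracks identity):
  After pass 1: [3_A, 2_C, 3_B, 3_D]
  After pass 2: [2_C, 3_A, 3_B, 3_D]
  After pass 3: [2_C, 3_A, 3_B, 3_D] (no swaps, done)
Final order: [2_C, 3_A, 3_B, 3_D]
Equal keys:
  value 3: originally 3_A, 3_B, 3_D; after sorting 3_A, 3_B, 3_D -> order preserved
All equal keys kept their original relative order. Bubble Sort is stable: it only swaps adjacent elements when the left one is strictly greater, so equal keys never move past each other.
Answer: Stable


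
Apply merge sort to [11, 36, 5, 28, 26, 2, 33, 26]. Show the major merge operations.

Divide and conquer:
  Merge [11] + [36] -> [11, 36]
  Merge [5] + [28] -> [5, 28]
  Merge [11, 36] + [5, 28] -> [5, 11, 28, 36]
  Merge [26] + [2] -> [2, 26]
  Merge [33] + [26] -> [26, 33]
  Merge [2, 26] + [26, 33] -> [2, 26, 26, 33]
  Merge [5, 11, 28, 36] + [2, 26, 26, 33] -> [2, 5, 11, 26, 26, 28, 33, 36]


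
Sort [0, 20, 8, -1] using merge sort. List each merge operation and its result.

Divide and conquer:
  Merge [0] + [20] -> [0, 20]
  Merge [8] + [-1] -> [-1, 8]
  Merge [0, 20] + [-1, 8] -> [-1, 0, 8, 20]


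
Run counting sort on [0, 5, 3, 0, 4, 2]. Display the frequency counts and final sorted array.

Count array: [2, 0, 1, 1, 1, 1]
(count[i] = number of elements equal to i)
Cumulative count: [2, 2, 3, 4, 5, 6]
Sorted: [0, 0, 2, 3, 4, 5]


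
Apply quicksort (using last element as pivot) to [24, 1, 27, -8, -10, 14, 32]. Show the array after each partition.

Partition 1: pivot=32 at index 6 -> [24, 1, 27, -8, -10, 14, 32]
Partition 2: pivot=14 at index 3 -> [1, -8, -10, 14, 27, 24, 32]
Partition 3: pivot=-10 at index 0 -> [-10, -8, 1, 14, 27, 24, 32]
Partition 4: pivot=1 at index 2 -> [-10, -8, 1, 14, 27, 24, 32]
Partition 5: pivot=24 at index 4 -> [-10, -8, 1, 14, 24, 27, 32]


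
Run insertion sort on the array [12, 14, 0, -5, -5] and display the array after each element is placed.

First element 12 is already 'sorted'
Insert 14: shifted 0 elements -> [12, 14, 0, -5, -5]
Insert 0: shifted 2 elements -> [0, 12, 14, -5, -5]
Insert -5: shifted 3 elements -> [-5, 0, 12, 14, -5]
Insert -5: shifted 3 elements -> [-5, -5, 0, 12, 14]


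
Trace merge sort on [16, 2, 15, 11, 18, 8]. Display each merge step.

Divide and conquer:
  Merge [2] + [15] -> [2, 15]
  Merge [16] + [2, 15] -> [2, 15, 16]
  Merge [18] + [8] -> [8, 18]
  Merge [11] + [8, 18] -> [8, 11, 18]
  Merge [2, 15, 16] + [8, 11, 18] -> [2, 8, 11, 15, 16, 18]


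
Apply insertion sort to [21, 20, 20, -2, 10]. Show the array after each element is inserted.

First element 21 is already 'sorted'
Insert 20: shifted 1 elements -> [20, 21, 20, -2, 10]
Insert 20: shifted 1 elements -> [20, 20, 21, -2, 10]
Insert -2: shifted 3 elements -> [-2, 20, 20, 21, 10]
Insert 10: shifted 3 elements -> [-2, 10, 20, 20, 21]


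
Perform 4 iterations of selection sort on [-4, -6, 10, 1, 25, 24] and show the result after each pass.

Pass 1: Select minimum -6 at index 1, swap -> [-6, -4, 10, 1, 25, 24]
Pass 2: Select minimum -4 at index 1, swap -> [-6, -4, 10, 1, 25, 24]
Pass 3: Select minimum 1 at index 3, swap -> [-6, -4, 1, 10, 25, 24]
Pass 4: Select minimum 10 at index 3, swap -> [-6, -4, 1, 10, 25, 24]


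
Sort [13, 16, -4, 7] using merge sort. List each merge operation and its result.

Divide and conquer:
  Merge [13] + [16] -> [13, 16]
  Merge [-4] + [7] -> [-4, 7]
  Merge [13, 16] + [-4, 7] -> [-4, 7, 13, 16]


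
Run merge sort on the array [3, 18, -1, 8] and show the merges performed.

Divide and conquer:
  Merge [3] + [18] -> [3, 18]
  Merge [-1] + [8] -> [-1, 8]
  Merge [3, 18] + [-1, 8] -> [-1, 3, 8, 18]


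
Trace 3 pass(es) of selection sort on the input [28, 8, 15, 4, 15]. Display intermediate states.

Pass 1: Select minimum 4 at index 3, swap -> [4, 8, 15, 28, 15]
Pass 2: Select minimum 8 at index 1, swap -> [4, 8, 15, 28, 15]
Pass 3: Select minimum 15 at index 2, swap -> [4, 8, 15, 28, 15]


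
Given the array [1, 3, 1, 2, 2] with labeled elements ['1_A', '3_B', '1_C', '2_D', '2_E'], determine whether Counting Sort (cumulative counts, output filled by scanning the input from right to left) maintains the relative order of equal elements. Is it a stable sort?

Trace Counting Sort on the labeled array (the key is the number; the letter only tracks identity):
  Counts for values 0..3: [0, 2, 2, 1]
  Cumulative counts: [0, 2, 4, 5]
  Scan right to left: place 2_E at output index 3
  Scan right to left: place 2_D at output index 2
  Scan right to left: place 1_C at output index 1
  Scan right to left: place 3_B at output index 4
  Scan right to left: place 1_A at output index 0
  Output: [1_A, 1_C, 2_D, 2_E, 3_B]
Equal keys:
  value 1: originally 1_A, 1_C; after sorting 1_A, 1_C -> order preserved
  value 2: originally 2_D, 2_E; after sorting 2_D, 2_E -> order preserved
All equal keys kept their original relative order. Counting Sort is stable: scanning the input right to left with decreasing cumulative counts places later duplicates at later output positions.
Answer: Stable


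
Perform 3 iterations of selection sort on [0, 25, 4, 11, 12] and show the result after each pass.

Pass 1: Select minimum 0 at index 0, swap -> [0, 25, 4, 11, 12]
Pass 2: Select minimum 4 at index 2, swap -> [0, 4, 25, 11, 12]
Pass 3: Select minimum 11 at index 3, swap -> [0, 4, 11, 25, 12]


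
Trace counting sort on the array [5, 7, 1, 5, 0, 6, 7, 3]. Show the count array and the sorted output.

Count array: [1, 1, 0, 1, 0, 2, 1, 2]
(count[i] = number of elements equal to i)
Cumulative count: [1, 2, 2, 3, 3, 5, 6, 8]
Sorted: [0, 1, 3, 5, 5, 6, 7, 7]


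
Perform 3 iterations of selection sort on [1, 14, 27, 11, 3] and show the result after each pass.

Pass 1: Select minimum 1 at index 0, swap -> [1, 14, 27, 11, 3]
Pass 2: Select minimum 3 at index 4, swap -> [1, 3, 27, 11, 14]
Pass 3: Select minimum 11 at index 3, swap -> [1, 3, 11, 27, 14]


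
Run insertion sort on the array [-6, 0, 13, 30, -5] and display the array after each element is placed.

First element -6 is already 'sorted'
Insert 0: shifted 0 elements -> [-6, 0, 13, 30, -5]
Insert 13: shifted 0 elements -> [-6, 0, 13, 30, -5]
Insert 30: shifted 0 elements -> [-6, 0, 13, 30, -5]
Insert -5: shifted 3 elements -> [-6, -5, 0, 13, 30]


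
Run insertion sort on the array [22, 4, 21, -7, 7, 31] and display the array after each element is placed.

First element 22 is already 'sorted'
Insert 4: shifted 1 elements -> [4, 22, 21, -7, 7, 31]
Insert 21: shifted 1 elements -> [4, 21, 22, -7, 7, 31]
Insert -7: shifted 3 elements -> [-7, 4, 21, 22, 7, 31]
Insert 7: shifted 2 elements -> [-7, 4, 7, 21, 22, 31]
Insert 31: shifted 0 elements -> [-7, 4, 7, 21, 22, 31]


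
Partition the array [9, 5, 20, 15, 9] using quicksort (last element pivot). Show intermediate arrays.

Partition 1: pivot=9 at index 2 -> [9, 5, 9, 15, 20]
Partition 2: pivot=5 at index 0 -> [5, 9, 9, 15, 20]
Partition 3: pivot=20 at index 4 -> [5, 9, 9, 15, 20]


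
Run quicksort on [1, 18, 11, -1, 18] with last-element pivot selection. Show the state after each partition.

Partition 1: pivot=18 at index 4 -> [1, 18, 11, -1, 18]
Partition 2: pivot=-1 at index 0 -> [-1, 18, 11, 1, 18]
Partition 3: pivot=1 at index 1 -> [-1, 1, 11, 18, 18]
Partition 4: pivot=18 at index 3 -> [-1, 1, 11, 18, 18]


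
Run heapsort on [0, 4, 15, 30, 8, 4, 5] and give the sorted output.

Build heap: [30, 8, 15, 4, 0, 4, 5]
Extract 30: [15, 8, 5, 4, 0, 4, 30]
Extract 15: [8, 4, 5, 4, 0, 15, 30]
Extract 8: [5, 4, 0, 4, 8, 15, 30]
Extract 5: [4, 4, 0, 5, 8, 15, 30]
Extract 4: [4, 0, 4, 5, 8, 15, 30]
Extract 4: [0, 4, 4, 5, 8, 15, 30]


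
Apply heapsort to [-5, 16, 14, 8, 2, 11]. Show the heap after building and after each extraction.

Build heap: [16, 8, 14, -5, 2, 11]
Extract 16: [14, 8, 11, -5, 2, 16]
Extract 14: [11, 8, 2, -5, 14, 16]
Extract 11: [8, -5, 2, 11, 14, 16]
Extract 8: [2, -5, 8, 11, 14, 16]
Extract 2: [-5, 2, 8, 11, 14, 16]
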